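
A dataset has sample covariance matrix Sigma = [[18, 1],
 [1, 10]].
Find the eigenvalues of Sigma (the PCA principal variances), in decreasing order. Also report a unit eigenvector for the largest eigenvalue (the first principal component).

Step 1 — characteristic polynomial of 2×2 Sigma:
  det(Sigma - λI) = λ² - trace · λ + det = 0.
  trace = 18 + 10 = 28, det = 18·10 - (1)² = 179.
Step 2 — discriminant:
  Δ = trace² - 4·det = 784 - 716 = 68.
Step 3 — eigenvalues:
  λ = (trace ± √Δ)/2 = (28 ± 8.2462)/2,
  λ_1 = 18.1231,  λ_2 = 9.8769.

Step 4 — unit eigenvector for λ_1: solve (Sigma - λ_1 I)v = 0. First row:
  (18 - 18.1231)·v_x + (1)·v_y = 0, i.e. (-0.1231)·v_x + (1)·v_y = 0,
  so v ∝ (b, λ_1 - a) = (1, 0.1231) = u.
  ||u|| = √((1)² + (0.1231)²) = √(1.0152) ≈ 1.0075,
  v_1 = u/||u|| ≈ (0.9925, 0.1222) (||v_1|| = 1).

λ_1 = 18.1231,  λ_2 = 9.8769;  v_1 ≈ (0.9925, 0.1222)


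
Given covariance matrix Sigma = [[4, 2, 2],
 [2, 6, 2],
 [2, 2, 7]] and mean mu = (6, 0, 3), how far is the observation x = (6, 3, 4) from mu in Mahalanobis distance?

Step 1 — centre the observation: (x - mu) = (0, 3, 1).

Step 2 — invert Sigma (cofactor / det for 3×3, or solve directly):
  Sigma^{-1} = [[0.3276, -0.0862, -0.069],
 [-0.0862, 0.2069, -0.0345],
 [-0.069, -0.0345, 0.1724]].

Step 3 — form the quadratic (x - mu)^T · Sigma^{-1} · (x - mu):
  Sigma^{-1} · (x - mu) = (-0.3276, 0.5862, 0.069).
  (x - mu)^T · [Sigma^{-1} · (x - mu)] = (0)·(-0.3276) + (3)·(0.5862) + (1)·(0.069) = 1.8276.

Step 4 — take square root: d = √(1.8276) ≈ 1.3519.

d(x, mu) = √(1.8276) ≈ 1.3519


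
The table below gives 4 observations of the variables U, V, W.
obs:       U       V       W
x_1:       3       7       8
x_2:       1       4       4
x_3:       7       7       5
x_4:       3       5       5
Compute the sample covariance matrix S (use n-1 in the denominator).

Step 1 — column means:
  mean(U) = (3 + 1 + 7 + 3) / 4 = 14/4 = 3.5
  mean(V) = (7 + 4 + 7 + 5) / 4 = 23/4 = 5.75
  mean(W) = (8 + 4 + 5 + 5) / 4 = 22/4 = 5.5

Step 2 — sample covariance S[i,j] = (1/(n-1)) · Σ_k (x_{k,i} - mean_i) · (x_{k,j} - mean_j), with n-1 = 3.
  S[U,U] = ((-0.5)·(-0.5) + (-2.5)·(-2.5) + (3.5)·(3.5) + (-0.5)·(-0.5)) / 3 = 19/3 = 6.3333
  S[U,V] = ((-0.5)·(1.25) + (-2.5)·(-1.75) + (3.5)·(1.25) + (-0.5)·(-0.75)) / 3 = 8.5/3 = 2.8333
  S[U,W] = ((-0.5)·(2.5) + (-2.5)·(-1.5) + (3.5)·(-0.5) + (-0.5)·(-0.5)) / 3 = 1/3 = 0.3333
  S[V,V] = ((1.25)·(1.25) + (-1.75)·(-1.75) + (1.25)·(1.25) + (-0.75)·(-0.75)) / 3 = 6.75/3 = 2.25
  S[V,W] = ((1.25)·(2.5) + (-1.75)·(-1.5) + (1.25)·(-0.5) + (-0.75)·(-0.5)) / 3 = 5.5/3 = 1.8333
  S[W,W] = ((2.5)·(2.5) + (-1.5)·(-1.5) + (-0.5)·(-0.5) + (-0.5)·(-0.5)) / 3 = 9/3 = 3

S is symmetric (S[j,i] = S[i,j]). Assembling:

S = [[6.3333, 2.8333, 0.3333],
 [2.8333, 2.25, 1.8333],
 [0.3333, 1.8333, 3]]


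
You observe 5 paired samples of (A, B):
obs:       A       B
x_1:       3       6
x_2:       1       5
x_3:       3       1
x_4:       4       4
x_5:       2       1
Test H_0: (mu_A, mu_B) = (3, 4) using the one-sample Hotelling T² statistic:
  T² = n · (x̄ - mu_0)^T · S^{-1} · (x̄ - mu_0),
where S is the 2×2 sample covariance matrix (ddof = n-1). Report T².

Step 1 — sample mean vector:
  mean(A) = (3 + 1 + 3 + 4 + 2) / 5 = 13/5 = 2.6
  mean(B) = (6 + 5 + 1 + 4 + 1) / 5 = 17/5 = 3.4
  x̄ = (2.6, 3.4),  deviation x̄ - mu_0 = (2.6, 3.4) - (3, 4) = (-0.4, -0.6).

Step 2 — sample covariance matrix, S[i,j] = (1/(n-1)) · Σ_k (x_{k,i} - mean_i) · (x_{k,j} - mean_j), divisor n-1 = 4:
  S[A,A] = ((0.4)·(0.4) + (-1.6)·(-1.6) + (0.4)·(0.4) + (1.4)·(1.4) + (-0.6)·(-0.6)) / 4 = 5.2/4 = 1.3
  S[A,B] = ((0.4)·(2.6) + (-1.6)·(1.6) + (0.4)·(-2.4) + (1.4)·(0.6) + (-0.6)·(-2.4)) / 4 = -0.2/4 = -0.05
  S[B,B] = ((2.6)·(2.6) + (1.6)·(1.6) + (-2.4)·(-2.4) + (0.6)·(0.6) + (-2.4)·(-2.4)) / 4 = 21.2/4 = 5.3
  S = [[1.3, -0.05],
 [-0.05, 5.3]].

Step 3 — invert S. det(S) = 1.3·5.3 - (-0.05)² = 6.8875.
  S^{-1} = (1/det) · [[d, -b], [-b, a]] = [[0.7695, 0.0073],
 [0.0073, 0.1887]].

Step 4 — quadratic form (x̄ - mu_0)^T · S^{-1} · (x̄ - mu_0):
  S^{-1} · (x̄ - mu_0) = (-0.3122, -0.1162),
  (x̄ - mu_0)^T · [...] = (-0.4)·(-0.3122) + (-0.6)·(-0.1162) = 0.1946.

Step 5 — scale by n: T² = 5 · 0.1946 = 0.9728.

T² ≈ 0.9728


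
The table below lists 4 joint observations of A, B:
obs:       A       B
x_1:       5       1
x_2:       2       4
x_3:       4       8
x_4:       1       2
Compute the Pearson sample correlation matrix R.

Step 1 — column means:
  mean(A) = (5 + 2 + 4 + 1) / 4 = 12/4 = 3
  mean(B) = (1 + 4 + 8 + 2) / 4 = 15/4 = 3.75

Step 2 — sample variances and covariances s[i,j] = (1/(n-1)) · Σ_k (x_{k,i} - mean_i) · (x_{k,j} - mean_j), with n-1 = 3:
  s[A,A] = ((2)·(2) + (-1)·(-1) + (1)·(1) + (-2)·(-2)) / 3 = 10/3 = 3.3333
  s[A,B] = ((2)·(-2.75) + (-1)·(0.25) + (1)·(4.25) + (-2)·(-1.75)) / 3 = 2/3 = 0.6667
  s[B,B] = ((-2.75)·(-2.75) + (0.25)·(0.25) + (4.25)·(4.25) + (-1.75)·(-1.75)) / 3 = 28.75/3 = 9.5833
  Sample standard deviations s_i = √(s[i,i]):
  s(A) = √(3.3333) = 1.8257
  s(B) = √(9.5833) = 3.0957

Step 3 — r_{ij} = s_{ij} / (s_i · s_j):
  r[A,A] = 1 (diagonal).
  r[A,B] = 0.6667 / (1.8257 · 3.0957) = 0.6667 / 5.6519 = 0.118
  r[B,B] = 1 (diagonal).

R is symmetric with unit diagonal. Assembling:

R = [[1, 0.118],
 [0.118, 1]]


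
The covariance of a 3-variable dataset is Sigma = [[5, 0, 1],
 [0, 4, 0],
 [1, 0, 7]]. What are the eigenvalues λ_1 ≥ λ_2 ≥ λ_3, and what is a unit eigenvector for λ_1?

Step 1 — characteristic polynomial p(λ) = det(λI - Sigma) = λ³ - tr·λ² + c_1·λ - det, where tr = trace, c_1 = sum of the principal 2×2 minors, det = det(Sigma):
  tr = 5 + 4 + 7 = 16,
  c_1 = (5·4 - (0)²) + (5·7 - (1)²) + (4·7 - (0)²) = 20 + 34 + 28 = 82,
  det = 5·(4·7 - (0)²) - (0)·((0)·7 - (0)·(1)) + (1)·((0)·(0) - 4·(1)) = 5·(28) - (0)·(0) + (1)·(-4) = 136.
  So p(λ) = λ³ - 16λ² + 82λ - 136.
Step 2 — look for an integer root (rational root theorem: any rational root is an integer divisor of 136). Testing λ = 4:
  p(4) = 64 - 256 + 328 - 136 = 0  ✓
  Dividing out (λ - 4): p(λ) = (λ - 4)(λ² - 12λ + 34).
Step 3 — remaining eigenvalues from the quadratic λ² - 12λ + 34 = 0:
  Δ = 12² - 4·34 = 144 - 136 = 8,  λ = (12 ± √8)/2 = (12 ± 2.8284)/2 ≈ 7.4142 or 4.5858.
  Sorted: λ_1 = 7.4142,  λ_2 = 4.5858,  λ_3 = 4  (check: sum = 16 = tr ✓).

Step 4 — unit eigenvector for λ_1 ≈ 7.4142: v spans the null space of (Sigma - λ_1 I), whose rows are
  r_1 = (-2.4142, 0, 1),  r_2 = (0, -3.4142, 0),  r_3 = (1, 0, -0.4142).
  v is orthogonal to every row, so take v ∝ r_1 × r_2 = ((0)·(0) - (1)·(-3.4142), (1)·(0) - (-2.4142)·(0), (-2.4142)·(-3.4142) - (0)·(0)) ≈ (3.4142, 0, 8.2426).
  Let u = (3.4142, 0, 8.2426).
  ||u|| = √((3.4142)² + (0)² + (8.2426)²) = √(79.598) ≈ 8.9218,  v_1 = u/||u|| ≈ (0.3827, 0, 0.9239) (||v_1|| = 1).

λ_1 = 7.4142,  λ_2 = 4.5858,  λ_3 = 4;  v_1 ≈ (0.3827, 0, 0.9239)


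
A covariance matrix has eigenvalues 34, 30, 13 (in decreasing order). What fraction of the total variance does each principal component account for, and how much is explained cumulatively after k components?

Step 1 — total variance = trace(Sigma) = Σ λ_i = 34 + 30 + 13 = 77.

Step 2 — fraction explained by component i = λ_i / Σ λ:
  PC1: 34/77 = 0.4416
  PC2: 30/77 = 0.3896
  PC3: 13/77 = 0.1688

Step 3 — cumulative fraction after k components = (λ_1 + ... + λ_k) / Σ λ:
  k = 1: 34/77 = 0.4416
  k = 2: (34 + 30)/77 = 64/77 = 0.8312
  k = 3: (34 + 30 + 13)/77 = 77/77 = 1

Summary (fraction, with percent):

explained: PC1 0.4416 (44.16%), PC2 0.3896 (38.96%), PC3 0.1688 (16.88%);  cumulative: 0.4416, 0.8312, 1


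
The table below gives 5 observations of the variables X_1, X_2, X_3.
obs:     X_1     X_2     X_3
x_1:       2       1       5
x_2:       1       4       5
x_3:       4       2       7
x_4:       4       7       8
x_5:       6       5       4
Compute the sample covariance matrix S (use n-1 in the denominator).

Step 1 — column means:
  mean(X_1) = (2 + 1 + 4 + 4 + 6) / 5 = 17/5 = 3.4
  mean(X_2) = (1 + 4 + 2 + 7 + 5) / 5 = 19/5 = 3.8
  mean(X_3) = (5 + 5 + 7 + 8 + 4) / 5 = 29/5 = 5.8

Step 2 — sample covariance S[i,j] = (1/(n-1)) · Σ_k (x_{k,i} - mean_i) · (x_{k,j} - mean_j), with n-1 = 4.
  S[X_1,X_1] = ((-1.4)·(-1.4) + (-2.4)·(-2.4) + (0.6)·(0.6) + (0.6)·(0.6) + (2.6)·(2.6)) / 4 = 15.2/4 = 3.8
  S[X_1,X_2] = ((-1.4)·(-2.8) + (-2.4)·(0.2) + (0.6)·(-1.8) + (0.6)·(3.2) + (2.6)·(1.2)) / 4 = 7.4/4 = 1.85
  S[X_1,X_3] = ((-1.4)·(-0.8) + (-2.4)·(-0.8) + (0.6)·(1.2) + (0.6)·(2.2) + (2.6)·(-1.8)) / 4 = 0.4/4 = 0.1
  S[X_2,X_2] = ((-2.8)·(-2.8) + (0.2)·(0.2) + (-1.8)·(-1.8) + (3.2)·(3.2) + (1.2)·(1.2)) / 4 = 22.8/4 = 5.7
  S[X_2,X_3] = ((-2.8)·(-0.8) + (0.2)·(-0.8) + (-1.8)·(1.2) + (3.2)·(2.2) + (1.2)·(-1.8)) / 4 = 4.8/4 = 1.2
  S[X_3,X_3] = ((-0.8)·(-0.8) + (-0.8)·(-0.8) + (1.2)·(1.2) + (2.2)·(2.2) + (-1.8)·(-1.8)) / 4 = 10.8/4 = 2.7

S is symmetric (S[j,i] = S[i,j]). Assembling:

S = [[3.8, 1.85, 0.1],
 [1.85, 5.7, 1.2],
 [0.1, 1.2, 2.7]]


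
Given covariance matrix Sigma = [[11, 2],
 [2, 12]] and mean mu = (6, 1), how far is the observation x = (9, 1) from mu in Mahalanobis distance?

Step 1 — centre the observation: (x - mu) = (3, 0).

Step 2 — invert Sigma. det(Sigma) = 11·12 - (2)² = 128.
  Sigma^{-1} = (1/det) · [[d, -b], [-b, a]] = [[0.0938, -0.0156],
 [-0.0156, 0.0859]].

Step 3 — form the quadratic (x - mu)^T · Sigma^{-1} · (x - mu):
  Sigma^{-1} · (x - mu) = (0.2812, -0.0469).
  (x - mu)^T · [Sigma^{-1} · (x - mu)] = (3)·(0.2812) + (0)·(-0.0469) = 0.8438.

Step 4 — take square root: d = √(0.8438) ≈ 0.9186.

d(x, mu) = √(0.8438) ≈ 0.9186


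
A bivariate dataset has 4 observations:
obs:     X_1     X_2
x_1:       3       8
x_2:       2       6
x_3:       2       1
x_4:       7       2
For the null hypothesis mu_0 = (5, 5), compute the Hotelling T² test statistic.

Step 1 — sample mean vector:
  mean(X_1) = (3 + 2 + 2 + 7) / 4 = 14/4 = 3.5
  mean(X_2) = (8 + 6 + 1 + 2) / 4 = 17/4 = 4.25
  x̄ = (3.5, 4.25),  deviation x̄ - mu_0 = (3.5, 4.25) - (5, 5) = (-1.5, -0.75).

Step 2 — sample covariance matrix, S[i,j] = (1/(n-1)) · Σ_k (x_{k,i} - mean_i) · (x_{k,j} - mean_j), divisor n-1 = 3:
  S[X_1,X_1] = ((-0.5)·(-0.5) + (-1.5)·(-1.5) + (-1.5)·(-1.5) + (3.5)·(3.5)) / 3 = 17/3 = 5.6667
  S[X_1,X_2] = ((-0.5)·(3.75) + (-1.5)·(1.75) + (-1.5)·(-3.25) + (3.5)·(-2.25)) / 3 = -7.5/3 = -2.5
  S[X_2,X_2] = ((3.75)·(3.75) + (1.75)·(1.75) + (-3.25)·(-3.25) + (-2.25)·(-2.25)) / 3 = 32.75/3 = 10.9167
  S = [[5.6667, -2.5],
 [-2.5, 10.9167]].

Step 3 — invert S. det(S) = 5.6667·10.9167 - (-2.5)² = 55.6111.
  S^{-1} = (1/det) · [[d, -b], [-b, a]] = [[0.1963, 0.045],
 [0.045, 0.1019]].

Step 4 — quadratic form (x̄ - mu_0)^T · S^{-1} · (x̄ - mu_0):
  S^{-1} · (x̄ - mu_0) = (-0.3282, -0.1439),
  (x̄ - mu_0)^T · [...] = (-1.5)·(-0.3282) + (-0.75)·(-0.1439) = 0.6001.

Step 5 — scale by n: T² = 4 · 0.6001 = 2.4006.

T² ≈ 2.4006


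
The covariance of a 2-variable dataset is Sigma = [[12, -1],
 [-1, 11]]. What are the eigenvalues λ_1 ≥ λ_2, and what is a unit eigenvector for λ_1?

Step 1 — characteristic polynomial of 2×2 Sigma:
  det(Sigma - λI) = λ² - trace · λ + det = 0.
  trace = 12 + 11 = 23, det = 12·11 - (-1)² = 131.
Step 2 — discriminant:
  Δ = trace² - 4·det = 529 - 524 = 5.
Step 3 — eigenvalues:
  λ = (trace ± √Δ)/2 = (23 ± 2.2361)/2,
  λ_1 = 12.618,  λ_2 = 10.382.

Step 4 — unit eigenvector for λ_1: solve (Sigma - λ_1 I)v = 0. First row:
  (12 - 12.618)·v_x + (-1)·v_y = 0, i.e. (-0.618)·v_x + (-1)·v_y = 0,
  so v ∝ (b, λ_1 - a) = (-1, 0.618); multiply by -1 so the first entry is positive: u = (1, -0.618).
  ||u|| = √((1)² + (-0.618)²) = √(1.382) ≈ 1.1756,
  v_1 = u/||u|| ≈ (0.8507, -0.5257) (||v_1|| = 1).

λ_1 = 12.618,  λ_2 = 10.382;  v_1 ≈ (0.8507, -0.5257)


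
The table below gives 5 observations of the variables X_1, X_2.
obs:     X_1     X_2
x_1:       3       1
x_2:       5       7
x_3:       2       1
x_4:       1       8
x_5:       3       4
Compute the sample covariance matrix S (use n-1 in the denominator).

Step 1 — column means:
  mean(X_1) = (3 + 5 + 2 + 1 + 3) / 5 = 14/5 = 2.8
  mean(X_2) = (1 + 7 + 1 + 8 + 4) / 5 = 21/5 = 4.2

Step 2 — sample covariance S[i,j] = (1/(n-1)) · Σ_k (x_{k,i} - mean_i) · (x_{k,j} - mean_j), with n-1 = 4.
  S[X_1,X_1] = ((0.2)·(0.2) + (2.2)·(2.2) + (-0.8)·(-0.8) + (-1.8)·(-1.8) + (0.2)·(0.2)) / 4 = 8.8/4 = 2.2
  S[X_1,X_2] = ((0.2)·(-3.2) + (2.2)·(2.8) + (-0.8)·(-3.2) + (-1.8)·(3.8) + (0.2)·(-0.2)) / 4 = 1.2/4 = 0.3
  S[X_2,X_2] = ((-3.2)·(-3.2) + (2.8)·(2.8) + (-3.2)·(-3.2) + (3.8)·(3.8) + (-0.2)·(-0.2)) / 4 = 42.8/4 = 10.7

S is symmetric (S[j,i] = S[i,j]). Assembling:

S = [[2.2, 0.3],
 [0.3, 10.7]]


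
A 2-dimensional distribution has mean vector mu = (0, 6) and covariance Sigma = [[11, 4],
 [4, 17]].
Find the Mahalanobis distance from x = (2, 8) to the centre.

Step 1 — centre the observation: (x - mu) = (2, 2).

Step 2 — invert Sigma. det(Sigma) = 11·17 - (4)² = 171.
  Sigma^{-1} = (1/det) · [[d, -b], [-b, a]] = [[0.0994, -0.0234],
 [-0.0234, 0.0643]].

Step 3 — form the quadratic (x - mu)^T · Sigma^{-1} · (x - mu):
  Sigma^{-1} · (x - mu) = (0.152, 0.0819).
  (x - mu)^T · [Sigma^{-1} · (x - mu)] = (2)·(0.152) + (2)·(0.0819) = 0.4678.

Step 4 — take square root: d = √(0.4678) ≈ 0.684.

d(x, mu) = √(0.4678) ≈ 0.684


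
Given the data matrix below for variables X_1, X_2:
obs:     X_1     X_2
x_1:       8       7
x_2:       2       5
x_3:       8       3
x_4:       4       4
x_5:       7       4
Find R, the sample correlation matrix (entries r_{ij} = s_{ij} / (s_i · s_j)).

Step 1 — column means:
  mean(X_1) = (8 + 2 + 8 + 4 + 7) / 5 = 29/5 = 5.8
  mean(X_2) = (7 + 5 + 3 + 4 + 4) / 5 = 23/5 = 4.6

Step 2 — sample variances and covariances s[i,j] = (1/(n-1)) · Σ_k (x_{k,i} - mean_i) · (x_{k,j} - mean_j), with n-1 = 4:
  s[X_1,X_1] = ((2.2)·(2.2) + (-3.8)·(-3.8) + (2.2)·(2.2) + (-1.8)·(-1.8) + (1.2)·(1.2)) / 4 = 28.8/4 = 7.2
  s[X_1,X_2] = ((2.2)·(2.4) + (-3.8)·(0.4) + (2.2)·(-1.6) + (-1.8)·(-0.6) + (1.2)·(-0.6)) / 4 = 0.6/4 = 0.15
  s[X_2,X_2] = ((2.4)·(2.4) + (0.4)·(0.4) + (-1.6)·(-1.6) + (-0.6)·(-0.6) + (-0.6)·(-0.6)) / 4 = 9.2/4 = 2.3
  Sample standard deviations s_i = √(s[i,i]):
  s(X_1) = √(7.2) = 2.6833
  s(X_2) = √(2.3) = 1.5166

Step 3 — r_{ij} = s_{ij} / (s_i · s_j):
  r[X_1,X_1] = 1 (diagonal).
  r[X_1,X_2] = 0.15 / (2.6833 · 1.5166) = 0.15 / 4.0694 = 0.0369
  r[X_2,X_2] = 1 (diagonal).

R is symmetric with unit diagonal. Assembling:

R = [[1, 0.0369],
 [0.0369, 1]]


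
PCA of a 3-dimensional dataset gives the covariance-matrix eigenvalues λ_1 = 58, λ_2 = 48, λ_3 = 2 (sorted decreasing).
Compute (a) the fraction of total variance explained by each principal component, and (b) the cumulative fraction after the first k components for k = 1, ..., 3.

Step 1 — total variance = trace(Sigma) = Σ λ_i = 58 + 48 + 2 = 108.

Step 2 — fraction explained by component i = λ_i / Σ λ:
  PC1: 58/108 = 0.537
  PC2: 48/108 = 0.4444
  PC3: 2/108 = 0.0185

Step 3 — cumulative fraction after k components = (λ_1 + ... + λ_k) / Σ λ:
  k = 1: 58/108 = 0.537
  k = 2: (58 + 48)/108 = 106/108 = 0.9815
  k = 3: (58 + 48 + 2)/108 = 108/108 = 1

Summary (fraction, with percent):

explained: PC1 0.537 (53.7%), PC2 0.4444 (44.44%), PC3 0.0185 (1.85%);  cumulative: 0.537, 0.9815, 1


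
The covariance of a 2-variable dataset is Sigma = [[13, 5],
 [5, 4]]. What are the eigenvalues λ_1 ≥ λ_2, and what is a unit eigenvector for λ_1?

Step 1 — characteristic polynomial of 2×2 Sigma:
  det(Sigma - λI) = λ² - trace · λ + det = 0.
  trace = 13 + 4 = 17, det = 13·4 - (5)² = 27.
Step 2 — discriminant:
  Δ = trace² - 4·det = 289 - 108 = 181.
Step 3 — eigenvalues:
  λ = (trace ± √Δ)/2 = (17 ± 13.4536)/2,
  λ_1 = 15.2268,  λ_2 = 1.7732.

Step 4 — unit eigenvector for λ_1: solve (Sigma - λ_1 I)v = 0. First row:
  (13 - 15.2268)·v_x + (5)·v_y = 0, i.e. (-2.2268)·v_x + (5)·v_y = 0,
  so v ∝ (b, λ_1 - a) = (5, 2.2268) = u.
  ||u|| = √((5)² + (2.2268)²) = √(29.9587) ≈ 5.4735,
  v_1 = u/||u|| ≈ (0.9135, 0.4068) (||v_1|| = 1).

λ_1 = 15.2268,  λ_2 = 1.7732;  v_1 ≈ (0.9135, 0.4068)


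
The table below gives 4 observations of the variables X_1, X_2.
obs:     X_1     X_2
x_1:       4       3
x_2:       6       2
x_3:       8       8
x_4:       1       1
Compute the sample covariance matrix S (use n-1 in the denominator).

Step 1 — column means:
  mean(X_1) = (4 + 6 + 8 + 1) / 4 = 19/4 = 4.75
  mean(X_2) = (3 + 2 + 8 + 1) / 4 = 14/4 = 3.5

Step 2 — sample covariance S[i,j] = (1/(n-1)) · Σ_k (x_{k,i} - mean_i) · (x_{k,j} - mean_j), with n-1 = 3.
  S[X_1,X_1] = ((-0.75)·(-0.75) + (1.25)·(1.25) + (3.25)·(3.25) + (-3.75)·(-3.75)) / 3 = 26.75/3 = 8.9167
  S[X_1,X_2] = ((-0.75)·(-0.5) + (1.25)·(-1.5) + (3.25)·(4.5) + (-3.75)·(-2.5)) / 3 = 22.5/3 = 7.5
  S[X_2,X_2] = ((-0.5)·(-0.5) + (-1.5)·(-1.5) + (4.5)·(4.5) + (-2.5)·(-2.5)) / 3 = 29/3 = 9.6667

S is symmetric (S[j,i] = S[i,j]). Assembling:

S = [[8.9167, 7.5],
 [7.5, 9.6667]]


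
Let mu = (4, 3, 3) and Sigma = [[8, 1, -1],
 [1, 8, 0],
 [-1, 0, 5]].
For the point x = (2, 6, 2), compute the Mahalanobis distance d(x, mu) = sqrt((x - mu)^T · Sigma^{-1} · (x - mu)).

Step 1 — centre the observation: (x - mu) = (-2, 3, -1).

Step 2 — invert Sigma (cofactor / det for 3×3, or solve directly):
  Sigma^{-1} = [[0.1303, -0.0163, 0.0261],
 [-0.0163, 0.127, -0.0033],
 [0.0261, -0.0033, 0.2052]].

Step 3 — form the quadratic (x - mu)^T · Sigma^{-1} · (x - mu):
  Sigma^{-1} · (x - mu) = (-0.3355, 0.4169, -0.2671).
  (x - mu)^T · [Sigma^{-1} · (x - mu)] = (-2)·(-0.3355) + (3)·(0.4169) + (-1)·(-0.2671) = 2.1889.

Step 4 — take square root: d = √(2.1889) ≈ 1.4795.

d(x, mu) = √(2.1889) ≈ 1.4795


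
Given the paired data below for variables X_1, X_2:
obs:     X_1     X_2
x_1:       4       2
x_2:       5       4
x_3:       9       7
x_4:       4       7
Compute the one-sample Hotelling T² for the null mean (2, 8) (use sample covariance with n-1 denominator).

Step 1 — sample mean vector:
  mean(X_1) = (4 + 5 + 9 + 4) / 4 = 22/4 = 5.5
  mean(X_2) = (2 + 4 + 7 + 7) / 4 = 20/4 = 5
  x̄ = (5.5, 5),  deviation x̄ - mu_0 = (5.5, 5) - (2, 8) = (3.5, -3).

Step 2 — sample covariance matrix, S[i,j] = (1/(n-1)) · Σ_k (x_{k,i} - mean_i) · (x_{k,j} - mean_j), divisor n-1 = 3:
  S[X_1,X_1] = ((-1.5)·(-1.5) + (-0.5)·(-0.5) + (3.5)·(3.5) + (-1.5)·(-1.5)) / 3 = 17/3 = 5.6667
  S[X_1,X_2] = ((-1.5)·(-3) + (-0.5)·(-1) + (3.5)·(2) + (-1.5)·(2)) / 3 = 9/3 = 3
  S[X_2,X_2] = ((-3)·(-3) + (-1)·(-1) + (2)·(2) + (2)·(2)) / 3 = 18/3 = 6
  S = [[5.6667, 3],
 [3, 6]].

Step 3 — invert S. det(S) = 5.6667·6 - (3)² = 25.
  S^{-1} = (1/det) · [[d, -b], [-b, a]] = [[0.24, -0.12],
 [-0.12, 0.2267]].

Step 4 — quadratic form (x̄ - mu_0)^T · S^{-1} · (x̄ - mu_0):
  S^{-1} · (x̄ - mu_0) = (1.2, -1.1),
  (x̄ - mu_0)^T · [...] = (3.5)·(1.2) + (-3)·(-1.1) = 7.5.

Step 5 — scale by n: T² = 4 · 7.5 = 30.

T² ≈ 30


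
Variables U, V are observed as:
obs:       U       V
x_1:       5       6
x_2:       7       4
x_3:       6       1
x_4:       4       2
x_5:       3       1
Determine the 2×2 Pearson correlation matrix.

Step 1 — column means:
  mean(U) = (5 + 7 + 6 + 4 + 3) / 5 = 25/5 = 5
  mean(V) = (6 + 4 + 1 + 2 + 1) / 5 = 14/5 = 2.8

Step 2 — sample variances and covariances s[i,j] = (1/(n-1)) · Σ_k (x_{k,i} - mean_i) · (x_{k,j} - mean_j), with n-1 = 4:
  s[U,U] = ((0)·(0) + (2)·(2) + (1)·(1) + (-1)·(-1) + (-2)·(-2)) / 4 = 10/4 = 2.5
  s[U,V] = ((0)·(3.2) + (2)·(1.2) + (1)·(-1.8) + (-1)·(-0.8) + (-2)·(-1.8)) / 4 = 5/4 = 1.25
  s[V,V] = ((3.2)·(3.2) + (1.2)·(1.2) + (-1.8)·(-1.8) + (-0.8)·(-0.8) + (-1.8)·(-1.8)) / 4 = 18.8/4 = 4.7
  Sample standard deviations s_i = √(s[i,i]):
  s(U) = √(2.5) = 1.5811
  s(V) = √(4.7) = 2.1679

Step 3 — r_{ij} = s_{ij} / (s_i · s_j):
  r[U,U] = 1 (diagonal).
  r[U,V] = 1.25 / (1.5811 · 2.1679) = 1.25 / 3.4278 = 0.3647
  r[V,V] = 1 (diagonal).

R is symmetric with unit diagonal. Assembling:

R = [[1, 0.3647],
 [0.3647, 1]]


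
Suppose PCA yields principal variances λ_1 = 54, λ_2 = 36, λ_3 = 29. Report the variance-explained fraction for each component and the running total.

Step 1 — total variance = trace(Sigma) = Σ λ_i = 54 + 36 + 29 = 119.

Step 2 — fraction explained by component i = λ_i / Σ λ:
  PC1: 54/119 = 0.4538
  PC2: 36/119 = 0.3025
  PC3: 29/119 = 0.2437

Step 3 — cumulative fraction after k components = (λ_1 + ... + λ_k) / Σ λ:
  k = 1: 54/119 = 0.4538
  k = 2: (54 + 36)/119 = 90/119 = 0.7563
  k = 3: (54 + 36 + 29)/119 = 119/119 = 1

Summary (fraction, with percent):

explained: PC1 0.4538 (45.38%), PC2 0.3025 (30.25%), PC3 0.2437 (24.37%);  cumulative: 0.4538, 0.7563, 1


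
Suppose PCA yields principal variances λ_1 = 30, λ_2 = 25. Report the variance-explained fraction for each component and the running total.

Step 1 — total variance = trace(Sigma) = Σ λ_i = 30 + 25 = 55.

Step 2 — fraction explained by component i = λ_i / Σ λ:
  PC1: 30/55 = 0.5455
  PC2: 25/55 = 0.4545

Step 3 — cumulative fraction after k components = (λ_1 + ... + λ_k) / Σ λ:
  k = 1: 30/55 = 0.5455
  k = 2: (30 + 25)/55 = 55/55 = 1

Summary (fraction, with percent):

explained: PC1 0.5455 (54.55%), PC2 0.4545 (45.45%);  cumulative: 0.5455, 1


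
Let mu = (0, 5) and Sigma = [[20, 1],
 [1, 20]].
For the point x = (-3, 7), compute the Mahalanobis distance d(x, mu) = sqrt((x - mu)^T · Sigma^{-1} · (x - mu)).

Step 1 — centre the observation: (x - mu) = (-3, 2).

Step 2 — invert Sigma. det(Sigma) = 20·20 - (1)² = 399.
  Sigma^{-1} = (1/det) · [[d, -b], [-b, a]] = [[0.0501, -0.0025],
 [-0.0025, 0.0501]].

Step 3 — form the quadratic (x - mu)^T · Sigma^{-1} · (x - mu):
  Sigma^{-1} · (x - mu) = (-0.1554, 0.1078).
  (x - mu)^T · [Sigma^{-1} · (x - mu)] = (-3)·(-0.1554) + (2)·(0.1078) = 0.6817.

Step 4 — take square root: d = √(0.6817) ≈ 0.8257.

d(x, mu) = √(0.6817) ≈ 0.8257


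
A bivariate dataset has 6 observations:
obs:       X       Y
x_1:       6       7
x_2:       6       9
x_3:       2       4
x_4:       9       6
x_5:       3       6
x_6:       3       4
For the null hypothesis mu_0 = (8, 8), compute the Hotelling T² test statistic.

Step 1 — sample mean vector:
  mean(X) = (6 + 6 + 2 + 9 + 3 + 3) / 6 = 29/6 = 4.8333
  mean(Y) = (7 + 9 + 4 + 6 + 6 + 4) / 6 = 36/6 = 6
  x̄ = (4.8333, 6),  deviation x̄ - mu_0 = (4.8333, 6) - (8, 8) = (-3.1667, -2).

Step 2 — sample covariance matrix, S[i,j] = (1/(n-1)) · Σ_k (x_{k,i} - mean_i) · (x_{k,j} - mean_j), divisor n-1 = 5:
  S[X,X] = ((1.1667)·(1.1667) + (1.1667)·(1.1667) + (-2.8333)·(-2.8333) + (4.1667)·(4.1667) + (-1.8333)·(-1.8333) + (-1.8333)·(-1.8333)) / 5 = 34.8333/5 = 6.9667
  S[X,Y] = ((1.1667)·(1) + (1.1667)·(3) + (-2.8333)·(-2) + (4.1667)·(0) + (-1.8333)·(0) + (-1.8333)·(-2)) / 5 = 14/5 = 2.8
  S[Y,Y] = ((1)·(1) + (3)·(3) + (-2)·(-2) + (0)·(0) + (0)·(0) + (-2)·(-2)) / 5 = 18/5 = 3.6
  S = [[6.9667, 2.8],
 [2.8, 3.6]].

Step 3 — invert S. det(S) = 6.9667·3.6 - (2.8)² = 17.24.
  S^{-1} = (1/det) · [[d, -b], [-b, a]] = [[0.2088, -0.1624],
 [-0.1624, 0.4041]].

Step 4 — quadratic form (x̄ - mu_0)^T · S^{-1} · (x̄ - mu_0):
  S^{-1} · (x̄ - mu_0) = (-0.3364, -0.2939),
  (x̄ - mu_0)^T · [...] = (-3.1667)·(-0.3364) + (-2)·(-0.2939) = 1.6531.

Step 5 — scale by n: T² = 6 · 1.6531 = 9.9188.

T² ≈ 9.9188


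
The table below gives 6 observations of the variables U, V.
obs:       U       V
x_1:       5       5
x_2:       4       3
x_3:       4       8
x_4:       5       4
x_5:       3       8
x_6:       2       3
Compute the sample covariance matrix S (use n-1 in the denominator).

Step 1 — column means:
  mean(U) = (5 + 4 + 4 + 5 + 3 + 2) / 6 = 23/6 = 3.8333
  mean(V) = (5 + 3 + 8 + 4 + 8 + 3) / 6 = 31/6 = 5.1667

Step 2 — sample covariance S[i,j] = (1/(n-1)) · Σ_k (x_{k,i} - mean_i) · (x_{k,j} - mean_j), with n-1 = 5.
  S[U,U] = ((1.1667)·(1.1667) + (0.1667)·(0.1667) + (0.1667)·(0.1667) + (1.1667)·(1.1667) + (-0.8333)·(-0.8333) + (-1.8333)·(-1.8333)) / 5 = 6.8333/5 = 1.3667
  S[U,V] = ((1.1667)·(-0.1667) + (0.1667)·(-2.1667) + (0.1667)·(2.8333) + (1.1667)·(-1.1667) + (-0.8333)·(2.8333) + (-1.8333)·(-2.1667)) / 5 = 0.1667/5 = 0.0333
  S[V,V] = ((-0.1667)·(-0.1667) + (-2.1667)·(-2.1667) + (2.8333)·(2.8333) + (-1.1667)·(-1.1667) + (2.8333)·(2.8333) + (-2.1667)·(-2.1667)) / 5 = 26.8333/5 = 5.3667

S is symmetric (S[j,i] = S[i,j]). Assembling:

S = [[1.3667, 0.0333],
 [0.0333, 5.3667]]


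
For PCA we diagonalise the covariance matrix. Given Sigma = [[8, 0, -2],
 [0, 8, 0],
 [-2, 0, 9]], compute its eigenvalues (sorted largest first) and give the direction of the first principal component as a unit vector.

Step 1 — characteristic polynomial p(λ) = det(λI - Sigma) = λ³ - tr·λ² + c_1·λ - det, where tr = trace, c_1 = sum of the principal 2×2 minors, det = det(Sigma):
  tr = 8 + 8 + 9 = 25,
  c_1 = (8·8 - (0)²) + (8·9 - (-2)²) + (8·9 - (0)²) = 64 + 68 + 72 = 204,
  det = 8·(8·9 - (0)²) - (0)·((0)·9 - (0)·(-2)) + (-2)·((0)·(0) - 8·(-2)) = 8·(72) - (0)·(0) + (-2)·(16) = 544.
  So p(λ) = λ³ - 25λ² + 204λ - 544.
Step 2 — look for an integer root (rational root theorem: any rational root is an integer divisor of 544). Testing λ = 8:
  p(8) = 512 - 1600 + 1632 - 544 = 0  ✓
  Dividing out (λ - 8): p(λ) = (λ - 8)(λ² - 17λ + 68).
Step 3 — remaining eigenvalues from the quadratic λ² - 17λ + 68 = 0:
  Δ = 17² - 4·68 = 289 - 272 = 17,  λ = (17 ± √17)/2 = (17 ± 4.1231)/2 ≈ 10.5616 or 6.4384.
  Sorted: λ_1 = 10.5616,  λ_2 = 8,  λ_3 = 6.4384  (check: sum = 25 = tr ✓).

Step 4 — unit eigenvector for λ_1 ≈ 10.5616: v spans the null space of (Sigma - λ_1 I), whose rows are
  r_1 = (-2.5616, 0, -2),  r_2 = (0, -2.5616, 0),  r_3 = (-2, 0, -1.5616).
  v is orthogonal to every row, so take v ∝ r_1 × r_2 = ((0)·(0) - (-2)·(-2.5616), (-2)·(0) - (-2.5616)·(0), (-2.5616)·(-2.5616) - (0)·(0)) ≈ (-5.1231, 0, 6.5616).
  Rescale (multiply by -1 so the first nonzero entry is positive): u = (5.1231, 0, -6.5616).
  ||u|| = √((5.1231)² + (0)² + (-6.5616)²) = √(69.3002) ≈ 8.3247,  v_1 = u/||u|| ≈ (0.6154, 0, -0.7882) (||v_1|| = 1).

λ_1 = 10.5616,  λ_2 = 8,  λ_3 = 6.4384;  v_1 ≈ (0.6154, 0, -0.7882)


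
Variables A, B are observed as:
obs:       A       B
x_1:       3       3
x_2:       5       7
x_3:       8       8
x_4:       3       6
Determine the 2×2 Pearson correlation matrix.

Step 1 — column means:
  mean(A) = (3 + 5 + 8 + 3) / 4 = 19/4 = 4.75
  mean(B) = (3 + 7 + 8 + 6) / 4 = 24/4 = 6

Step 2 — sample variances and covariances s[i,j] = (1/(n-1)) · Σ_k (x_{k,i} - mean_i) · (x_{k,j} - mean_j), with n-1 = 3:
  s[A,A] = ((-1.75)·(-1.75) + (0.25)·(0.25) + (3.25)·(3.25) + (-1.75)·(-1.75)) / 3 = 16.75/3 = 5.5833
  s[A,B] = ((-1.75)·(-3) + (0.25)·(1) + (3.25)·(2) + (-1.75)·(0)) / 3 = 12/3 = 4
  s[B,B] = ((-3)·(-3) + (1)·(1) + (2)·(2) + (0)·(0)) / 3 = 14/3 = 4.6667
  Sample standard deviations s_i = √(s[i,i]):
  s(A) = √(5.5833) = 2.3629
  s(B) = √(4.6667) = 2.1602

Step 3 — r_{ij} = s_{ij} / (s_i · s_j):
  r[A,A] = 1 (diagonal).
  r[A,B] = 4 / (2.3629 · 2.1602) = 4 / 5.1045 = 0.7836
  r[B,B] = 1 (diagonal).

R is symmetric with unit diagonal. Assembling:

R = [[1, 0.7836],
 [0.7836, 1]]


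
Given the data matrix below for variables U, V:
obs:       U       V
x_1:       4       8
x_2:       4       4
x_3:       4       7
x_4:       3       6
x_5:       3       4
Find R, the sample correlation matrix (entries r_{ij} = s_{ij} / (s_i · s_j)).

Step 1 — column means:
  mean(U) = (4 + 4 + 4 + 3 + 3) / 5 = 18/5 = 3.6
  mean(V) = (8 + 4 + 7 + 6 + 4) / 5 = 29/5 = 5.8

Step 2 — sample variances and covariances s[i,j] = (1/(n-1)) · Σ_k (x_{k,i} - mean_i) · (x_{k,j} - mean_j), with n-1 = 4:
  s[U,U] = ((0.4)·(0.4) + (0.4)·(0.4) + (0.4)·(0.4) + (-0.6)·(-0.6) + (-0.6)·(-0.6)) / 4 = 1.2/4 = 0.3
  s[U,V] = ((0.4)·(2.2) + (0.4)·(-1.8) + (0.4)·(1.2) + (-0.6)·(0.2) + (-0.6)·(-1.8)) / 4 = 1.6/4 = 0.4
  s[V,V] = ((2.2)·(2.2) + (-1.8)·(-1.8) + (1.2)·(1.2) + (0.2)·(0.2) + (-1.8)·(-1.8)) / 4 = 12.8/4 = 3.2
  Sample standard deviations s_i = √(s[i,i]):
  s(U) = √(0.3) = 0.5477
  s(V) = √(3.2) = 1.7889

Step 3 — r_{ij} = s_{ij} / (s_i · s_j):
  r[U,U] = 1 (diagonal).
  r[U,V] = 0.4 / (0.5477 · 1.7889) = 0.4 / 0.9798 = 0.4082
  r[V,V] = 1 (diagonal).

R is symmetric with unit diagonal. Assembling:

R = [[1, 0.4082],
 [0.4082, 1]]


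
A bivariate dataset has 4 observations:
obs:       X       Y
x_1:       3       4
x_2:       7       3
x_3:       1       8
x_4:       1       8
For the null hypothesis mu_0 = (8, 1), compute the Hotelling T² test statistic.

Step 1 — sample mean vector:
  mean(X) = (3 + 7 + 1 + 1) / 4 = 12/4 = 3
  mean(Y) = (4 + 3 + 8 + 8) / 4 = 23/4 = 5.75
  x̄ = (3, 5.75),  deviation x̄ - mu_0 = (3, 5.75) - (8, 1) = (-5, 4.75).

Step 2 — sample covariance matrix, S[i,j] = (1/(n-1)) · Σ_k (x_{k,i} - mean_i) · (x_{k,j} - mean_j), divisor n-1 = 3:
  S[X,X] = ((0)·(0) + (4)·(4) + (-2)·(-2) + (-2)·(-2)) / 3 = 24/3 = 8
  S[X,Y] = ((0)·(-1.75) + (4)·(-2.75) + (-2)·(2.25) + (-2)·(2.25)) / 3 = -20/3 = -6.6667
  S[Y,Y] = ((-1.75)·(-1.75) + (-2.75)·(-2.75) + (2.25)·(2.25) + (2.25)·(2.25)) / 3 = 20.75/3 = 6.9167
  S = [[8, -6.6667],
 [-6.6667, 6.9167]].

Step 3 — invert S. det(S) = 8·6.9167 - (-6.6667)² = 10.8889.
  S^{-1} = (1/det) · [[d, -b], [-b, a]] = [[0.6352, 0.6122],
 [0.6122, 0.7347]].

Step 4 — quadratic form (x̄ - mu_0)^T · S^{-1} · (x̄ - mu_0):
  S^{-1} · (x̄ - mu_0) = (-0.2679, 0.4286),
  (x̄ - mu_0)^T · [...] = (-5)·(-0.2679) + (4.75)·(0.4286) = 3.375.

Step 5 — scale by n: T² = 4 · 3.375 = 13.5.

T² ≈ 13.5


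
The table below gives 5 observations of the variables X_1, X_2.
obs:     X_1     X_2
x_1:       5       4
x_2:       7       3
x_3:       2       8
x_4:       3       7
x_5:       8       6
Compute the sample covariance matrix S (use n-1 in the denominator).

Step 1 — column means:
  mean(X_1) = (5 + 7 + 2 + 3 + 8) / 5 = 25/5 = 5
  mean(X_2) = (4 + 3 + 8 + 7 + 6) / 5 = 28/5 = 5.6

Step 2 — sample covariance S[i,j] = (1/(n-1)) · Σ_k (x_{k,i} - mean_i) · (x_{k,j} - mean_j), with n-1 = 4.
  S[X_1,X_1] = ((0)·(0) + (2)·(2) + (-3)·(-3) + (-2)·(-2) + (3)·(3)) / 4 = 26/4 = 6.5
  S[X_1,X_2] = ((0)·(-1.6) + (2)·(-2.6) + (-3)·(2.4) + (-2)·(1.4) + (3)·(0.4)) / 4 = -14/4 = -3.5
  S[X_2,X_2] = ((-1.6)·(-1.6) + (-2.6)·(-2.6) + (2.4)·(2.4) + (1.4)·(1.4) + (0.4)·(0.4)) / 4 = 17.2/4 = 4.3

S is symmetric (S[j,i] = S[i,j]). Assembling:

S = [[6.5, -3.5],
 [-3.5, 4.3]]


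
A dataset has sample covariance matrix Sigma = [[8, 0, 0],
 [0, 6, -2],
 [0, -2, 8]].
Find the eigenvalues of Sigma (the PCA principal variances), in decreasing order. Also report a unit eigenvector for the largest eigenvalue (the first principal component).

Step 1 — characteristic polynomial p(λ) = det(λI - Sigma) = λ³ - tr·λ² + c_1·λ - det, where tr = trace, c_1 = sum of the principal 2×2 minors, det = det(Sigma):
  tr = 8 + 6 + 8 = 22,
  c_1 = (8·6 - (0)²) + (8·8 - (0)²) + (6·8 - (-2)²) = 48 + 64 + 44 = 156,
  det = 8·(6·8 - (-2)²) - (0)·((0)·8 - (-2)·(0)) + (0)·((0)·(-2) - 6·(0)) = 8·(44) - (0)·(0) + (0)·(0) = 352.
  So p(λ) = λ³ - 22λ² + 156λ - 352.
Step 2 — look for an integer root (rational root theorem: any rational root is an integer divisor of 352). Testing λ = 8:
  p(8) = 512 - 1408 + 1248 - 352 = 0  ✓
  Dividing out (λ - 8): p(λ) = (λ - 8)(λ² - 14λ + 44).
Step 3 — remaining eigenvalues from the quadratic λ² - 14λ + 44 = 0:
  Δ = 14² - 4·44 = 196 - 176 = 20,  λ = (14 ± √20)/2 = (14 ± 4.4721)/2 ≈ 9.2361 or 4.7639.
  Sorted: λ_1 = 9.2361,  λ_2 = 8,  λ_3 = 4.7639  (check: sum = 22 = tr ✓).

Step 4 — unit eigenvector for λ_1 ≈ 9.2361: v spans the null space of (Sigma - λ_1 I), whose rows are
  r_1 = (-1.2361, 0, 0),  r_2 = (0, -3.2361, -2),  r_3 = (0, -2, -1.2361).
  v is orthogonal to every row, so take v ∝ r_1 × r_2 = ((0)·(-2) - (0)·(-3.2361), (0)·(0) - (-1.2361)·(-2), (-1.2361)·(-3.2361) - (0)·(0)) ≈ (0, -2.4721, 4).
  Rescale (multiply by -1 so the first nonzero entry is positive): u = (0, 2.4721, -4).
  ||u|| = √((0)² + (2.4721)² + (-4)²) = √(22.1115) ≈ 4.7023,  v_1 = u/||u|| ≈ (0, 0.5257, -0.8507) (||v_1|| = 1).

λ_1 = 9.2361,  λ_2 = 8,  λ_3 = 4.7639;  v_1 ≈ (0, 0.5257, -0.8507)


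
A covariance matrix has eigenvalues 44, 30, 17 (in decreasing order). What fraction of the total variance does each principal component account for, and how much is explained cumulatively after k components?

Step 1 — total variance = trace(Sigma) = Σ λ_i = 44 + 30 + 17 = 91.

Step 2 — fraction explained by component i = λ_i / Σ λ:
  PC1: 44/91 = 0.4835
  PC2: 30/91 = 0.3297
  PC3: 17/91 = 0.1868

Step 3 — cumulative fraction after k components = (λ_1 + ... + λ_k) / Σ λ:
  k = 1: 44/91 = 0.4835
  k = 2: (44 + 30)/91 = 74/91 = 0.8132
  k = 3: (44 + 30 + 17)/91 = 91/91 = 1

Summary (fraction, with percent):

explained: PC1 0.4835 (48.35%), PC2 0.3297 (32.97%), PC3 0.1868 (18.68%);  cumulative: 0.4835, 0.8132, 1


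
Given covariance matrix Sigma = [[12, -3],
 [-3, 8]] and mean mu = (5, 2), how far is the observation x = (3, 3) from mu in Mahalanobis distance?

Step 1 — centre the observation: (x - mu) = (-2, 1).

Step 2 — invert Sigma. det(Sigma) = 12·8 - (-3)² = 87.
  Sigma^{-1} = (1/det) · [[d, -b], [-b, a]] = [[0.092, 0.0345],
 [0.0345, 0.1379]].

Step 3 — form the quadratic (x - mu)^T · Sigma^{-1} · (x - mu):
  Sigma^{-1} · (x - mu) = (-0.1494, 0.069).
  (x - mu)^T · [Sigma^{-1} · (x - mu)] = (-2)·(-0.1494) + (1)·(0.069) = 0.3678.

Step 4 — take square root: d = √(0.3678) ≈ 0.6065.

d(x, mu) = √(0.3678) ≈ 0.6065


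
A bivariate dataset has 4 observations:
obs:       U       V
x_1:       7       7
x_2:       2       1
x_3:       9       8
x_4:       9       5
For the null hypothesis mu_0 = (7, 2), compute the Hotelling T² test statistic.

Step 1 — sample mean vector:
  mean(U) = (7 + 2 + 9 + 9) / 4 = 27/4 = 6.75
  mean(V) = (7 + 1 + 8 + 5) / 4 = 21/4 = 5.25
  x̄ = (6.75, 5.25),  deviation x̄ - mu_0 = (6.75, 5.25) - (7, 2) = (-0.25, 3.25).

Step 2 — sample covariance matrix, S[i,j] = (1/(n-1)) · Σ_k (x_{k,i} - mean_i) · (x_{k,j} - mean_j), divisor n-1 = 3:
  S[U,U] = ((0.25)·(0.25) + (-4.75)·(-4.75) + (2.25)·(2.25) + (2.25)·(2.25)) / 3 = 32.75/3 = 10.9167
  S[U,V] = ((0.25)·(1.75) + (-4.75)·(-4.25) + (2.25)·(2.75) + (2.25)·(-0.25)) / 3 = 26.25/3 = 8.75
  S[V,V] = ((1.75)·(1.75) + (-4.25)·(-4.25) + (2.75)·(2.75) + (-0.25)·(-0.25)) / 3 = 28.75/3 = 9.5833
  S = [[10.9167, 8.75],
 [8.75, 9.5833]].

Step 3 — invert S. det(S) = 10.9167·9.5833 - (8.75)² = 28.0556.
  S^{-1} = (1/det) · [[d, -b], [-b, a]] = [[0.3416, -0.3119],
 [-0.3119, 0.3891]].

Step 4 — quadratic form (x̄ - mu_0)^T · S^{-1} · (x̄ - mu_0):
  S^{-1} · (x̄ - mu_0) = (-1.099, 1.3426),
  (x̄ - mu_0)^T · [...] = (-0.25)·(-1.099) + (3.25)·(1.3426) = 4.6381.

Step 5 — scale by n: T² = 4 · 4.6381 = 18.5525.

T² ≈ 18.5525


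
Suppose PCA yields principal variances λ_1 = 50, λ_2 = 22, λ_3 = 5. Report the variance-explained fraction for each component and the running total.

Step 1 — total variance = trace(Sigma) = Σ λ_i = 50 + 22 + 5 = 77.

Step 2 — fraction explained by component i = λ_i / Σ λ:
  PC1: 50/77 = 0.6494
  PC2: 22/77 = 0.2857
  PC3: 5/77 = 0.0649

Step 3 — cumulative fraction after k components = (λ_1 + ... + λ_k) / Σ λ:
  k = 1: 50/77 = 0.6494
  k = 2: (50 + 22)/77 = 72/77 = 0.9351
  k = 3: (50 + 22 + 5)/77 = 77/77 = 1

Summary (fraction, with percent):

explained: PC1 0.6494 (64.94%), PC2 0.2857 (28.57%), PC3 0.0649 (6.49%);  cumulative: 0.6494, 0.9351, 1


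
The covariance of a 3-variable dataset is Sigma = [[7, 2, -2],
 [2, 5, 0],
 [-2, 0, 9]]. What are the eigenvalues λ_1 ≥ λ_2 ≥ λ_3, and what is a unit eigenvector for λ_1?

Step 1 — characteristic polynomial p(λ) = det(λI - Sigma) = λ³ - tr·λ² + c_1·λ - det, where tr = trace, c_1 = sum of the principal 2×2 minors, det = det(Sigma):
  tr = 7 + 5 + 9 = 21,
  c_1 = (7·5 - (2)²) + (7·9 - (-2)²) + (5·9 - (0)²) = 31 + 59 + 45 = 135,
  det = 7·(5·9 - (0)²) - (2)·((2)·9 - (0)·(-2)) + (-2)·((2)·(0) - 5·(-2)) = 7·(45) - (2)·(18) + (-2)·(10) = 259.
  So p(λ) = λ³ - 21λ² + 135λ - 259.
Step 2 — look for an integer root (rational root theorem: any rational root is an integer divisor of 259). Testing λ = 7:
  p(7) = 343 - 1029 + 945 - 259 = 0  ✓
  Dividing out (λ - 7): p(λ) = (λ - 7)(λ² - 14λ + 37).
Step 3 — remaining eigenvalues from the quadratic λ² - 14λ + 37 = 0:
  Δ = 14² - 4·37 = 196 - 148 = 48,  λ = (14 ± √48)/2 = (14 ± 6.9282)/2 ≈ 10.4641 or 3.5359.
  Sorted: λ_1 = 10.4641,  λ_2 = 7,  λ_3 = 3.5359  (check: sum = 21 = tr ✓).

Step 4 — unit eigenvector for λ_1 ≈ 10.4641: v spans the null space of (Sigma - λ_1 I), whose rows are
  r_1 = (-3.4641, 2, -2),  r_2 = (2, -5.4641, 0),  r_3 = (-2, 0, -1.4641).
  v is orthogonal to every row, so take v ∝ r_1 × r_2 = ((2)·(0) - (-2)·(-5.4641), (-2)·(2) - (-3.4641)·(0), (-3.4641)·(-5.4641) - (2)·(2)) ≈ (-10.9282, -4, 14.9282).
  Rescale (multiply by -1 so the first nonzero entry is positive): u = (10.9282, 4, -14.9282).
  ||u|| = √((10.9282)² + (4)² + (-14.9282)²) = √(358.2769) ≈ 18.9282,  v_1 = u/||u|| ≈ (0.5774, 0.2113, -0.7887) (||v_1|| = 1).

λ_1 = 10.4641,  λ_2 = 7,  λ_3 = 3.5359;  v_1 ≈ (0.5774, 0.2113, -0.7887)


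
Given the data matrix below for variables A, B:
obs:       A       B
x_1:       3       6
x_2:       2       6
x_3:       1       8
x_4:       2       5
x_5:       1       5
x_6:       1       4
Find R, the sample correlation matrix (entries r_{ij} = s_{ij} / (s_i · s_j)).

Step 1 — column means:
  mean(A) = (3 + 2 + 1 + 2 + 1 + 1) / 6 = 10/6 = 1.6667
  mean(B) = (6 + 6 + 8 + 5 + 5 + 4) / 6 = 34/6 = 5.6667

Step 2 — sample variances and covariances s[i,j] = (1/(n-1)) · Σ_k (x_{k,i} - mean_i) · (x_{k,j} - mean_j), with n-1 = 5:
  s[A,A] = ((1.3333)·(1.3333) + (0.3333)·(0.3333) + (-0.6667)·(-0.6667) + (0.3333)·(0.3333) + (-0.6667)·(-0.6667) + (-0.6667)·(-0.6667)) / 5 = 3.3333/5 = 0.6667
  s[A,B] = ((1.3333)·(0.3333) + (0.3333)·(0.3333) + (-0.6667)·(2.3333) + (0.3333)·(-0.6667) + (-0.6667)·(-0.6667) + (-0.6667)·(-1.6667)) / 5 = 0.3333/5 = 0.0667
  s[B,B] = ((0.3333)·(0.3333) + (0.3333)·(0.3333) + (2.3333)·(2.3333) + (-0.6667)·(-0.6667) + (-0.6667)·(-0.6667) + (-1.6667)·(-1.6667)) / 5 = 9.3333/5 = 1.8667
  Sample standard deviations s_i = √(s[i,i]):
  s(A) = √(0.6667) = 0.8165
  s(B) = √(1.8667) = 1.3663

Step 3 — r_{ij} = s_{ij} / (s_i · s_j):
  r[A,A] = 1 (diagonal).
  r[A,B] = 0.0667 / (0.8165 · 1.3663) = 0.0667 / 1.1155 = 0.0598
  r[B,B] = 1 (diagonal).

R is symmetric with unit diagonal. Assembling:

R = [[1, 0.0598],
 [0.0598, 1]]


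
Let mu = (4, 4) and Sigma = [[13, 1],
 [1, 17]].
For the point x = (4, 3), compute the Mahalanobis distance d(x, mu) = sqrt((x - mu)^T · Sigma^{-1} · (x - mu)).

Step 1 — centre the observation: (x - mu) = (0, -1).

Step 2 — invert Sigma. det(Sigma) = 13·17 - (1)² = 220.
  Sigma^{-1} = (1/det) · [[d, -b], [-b, a]] = [[0.0773, -0.0045],
 [-0.0045, 0.0591]].

Step 3 — form the quadratic (x - mu)^T · Sigma^{-1} · (x - mu):
  Sigma^{-1} · (x - mu) = (0.0045, -0.0591).
  (x - mu)^T · [Sigma^{-1} · (x - mu)] = (0)·(0.0045) + (-1)·(-0.0591) = 0.0591.

Step 4 — take square root: d = √(0.0591) ≈ 0.2431.

d(x, mu) = √(0.0591) ≈ 0.2431


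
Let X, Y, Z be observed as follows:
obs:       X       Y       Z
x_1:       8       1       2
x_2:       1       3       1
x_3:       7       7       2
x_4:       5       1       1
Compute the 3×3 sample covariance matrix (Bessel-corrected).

Step 1 — column means:
  mean(X) = (8 + 1 + 7 + 5) / 4 = 21/4 = 5.25
  mean(Y) = (1 + 3 + 7 + 1) / 4 = 12/4 = 3
  mean(Z) = (2 + 1 + 2 + 1) / 4 = 6/4 = 1.5

Step 2 — sample covariance S[i,j] = (1/(n-1)) · Σ_k (x_{k,i} - mean_i) · (x_{k,j} - mean_j), with n-1 = 3.
  S[X,X] = ((2.75)·(2.75) + (-4.25)·(-4.25) + (1.75)·(1.75) + (-0.25)·(-0.25)) / 3 = 28.75/3 = 9.5833
  S[X,Y] = ((2.75)·(-2) + (-4.25)·(0) + (1.75)·(4) + (-0.25)·(-2)) / 3 = 2/3 = 0.6667
  S[X,Z] = ((2.75)·(0.5) + (-4.25)·(-0.5) + (1.75)·(0.5) + (-0.25)·(-0.5)) / 3 = 4.5/3 = 1.5
  S[Y,Y] = ((-2)·(-2) + (0)·(0) + (4)·(4) + (-2)·(-2)) / 3 = 24/3 = 8
  S[Y,Z] = ((-2)·(0.5) + (0)·(-0.5) + (4)·(0.5) + (-2)·(-0.5)) / 3 = 2/3 = 0.6667
  S[Z,Z] = ((0.5)·(0.5) + (-0.5)·(-0.5) + (0.5)·(0.5) + (-0.5)·(-0.5)) / 3 = 1/3 = 0.3333

S is symmetric (S[j,i] = S[i,j]). Assembling:

S = [[9.5833, 0.6667, 1.5],
 [0.6667, 8, 0.6667],
 [1.5, 0.6667, 0.3333]]
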